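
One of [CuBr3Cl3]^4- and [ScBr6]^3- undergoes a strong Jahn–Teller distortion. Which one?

[CuBr3Cl3]^4-

[CuBr3Cl3]^4-: Each bromide is −1; each chloride is −1; balancing the −4 overall charge requires Cu(II). Copper is a group-11 element; Cu(II) is therefore d⁹. The t₂g⁶e_g³ configuration has an unevenly filled e_g set; the Jahn–Teller theorem predicts a tetragonal distortion (typically axial elongation) to lift the degeneracy.
[ScBr6]^3-: Each bromide is −1; balancing the −3 overall charge requires Sc(III). Sc sits in group 3, so the d-electron count is 3 − 3 = 0. The d⁰ configuration leaves the e_g set evenly filled (or empty) — no strong Jahn–Teller driving force.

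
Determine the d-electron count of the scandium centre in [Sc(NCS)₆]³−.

d0

Ligand charges: each isothiocyanate is −1. With an overall charge of −3 the scandium centre must be in the +3 oxidation state.
Sc sits in group 3, so the d-electron count is 3 − 3 = 0.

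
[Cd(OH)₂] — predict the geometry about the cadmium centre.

Summing ligand charges against the 0 overall charge gives an oxidation state of +2 for cadmium.
Cd sits in group 12, so the d-electron count is 12 − 2 = 10.
With 2 monodentate ligands the coordination number is 2.
A d¹⁰ ion with only two ligands adopts a linear arrangement (sp hybridisation; no CFSE preference).

linear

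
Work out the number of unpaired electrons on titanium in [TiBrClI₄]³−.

1 unpaired electron

Summing ligand charges against the −3 overall charge gives an oxidation state of +3 for titanium.
Ti sits in group 4, so the d-electron count is 4 − 3 = 1.
In an octahedral field the d¹ configuration is t₂g¹e_g⁰ (only one arrangement possible), giving 1 unpaired electron.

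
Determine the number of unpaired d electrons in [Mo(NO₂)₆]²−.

2

Each nitro (N-bound nitrite) is −1; balancing the −2 overall charge requires Mo(IV).
Molybdenum is a group-6 element; Mo(IV) is therefore d².
In an octahedral field the d² configuration is t₂g²e_g⁰ (only one arrangement possible), giving 2 unpaired electrons.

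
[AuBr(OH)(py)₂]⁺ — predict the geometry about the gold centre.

Each bromide is −1; each hydroxide is −1; pyridine is neutral; balancing the +1 overall charge requires Au(III).
Group 11 minus oxidation state 3 gives a d⁸ configuration.
Coordination number: 4.
A 5d d⁸ ion has a large crystal-field splitting; square planar leaves the high-energy d_{x²−y²} orbital empty and maximises CFSE.

square planar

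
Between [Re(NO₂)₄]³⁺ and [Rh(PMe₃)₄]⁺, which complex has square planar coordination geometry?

For [Re(NO₂)₄]³⁺: Ligand charges: each nitro (N-bound nitrite) is −1. With an overall charge of +3 the rhenium centre must be in the +7 oxidation state. Rhenium is a group-7 element; Re(VII) is therefore d⁰. A d⁰ ion has no crystal-field stabilisation preference between square planar and tetrahedral, so four ligands adopt the sterically favoured tetrahedral geometry. → tetrahedral.
For [Rh(PMe₃)₄]⁺: Ligand charges: trimethylphosphine is neutral. With an overall charge of +1 the rhodium centre must be in the +1 oxidation state. Rhodium is a group-9 element; Rh(I) is therefore d⁸. A 4d d⁸ ion has a large crystal-field splitting; square planar leaves the high-energy d_{x²−y²} orbital empty and maximises CFSE. → square planar.

[Rh(PMe₃)₄]⁺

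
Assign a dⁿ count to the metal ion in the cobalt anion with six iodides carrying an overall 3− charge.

d6

Each iodide is −1; balancing the −3 overall charge requires Co(III).
Cobalt is a group-9 element; Co(III) is therefore d⁶.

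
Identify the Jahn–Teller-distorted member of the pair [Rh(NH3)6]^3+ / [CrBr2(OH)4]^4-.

[Rh(NH3)6]^3+: Ligand charges: ammonia is neutral. With an overall charge of +3 the rhodium centre must be in the +3 oxidation state. Group 9 minus oxidation state 3 gives a d⁶ configuration. A 4d ion has a large Δₒ and is invariably low-spin. The d⁶ configuration leaves the e_g set evenly filled (or empty) — no strong Jahn–Teller driving force.
[CrBr2(OH)4]^4-: Each bromide is −1; each hydroxide is −1; balancing the −4 overall charge requires Cr(II). Cr sits in group 6, so the d-electron count is 6 − 2 = 4. Bromide and hydroxide are weak-field ligands for a first-row metal, so the complex is high-spin. The t₂g³e_g¹ (high-spin) configuration has an unevenly filled e_g set; the Jahn–Teller theorem predicts a tetragonal distortion (typically axial elongation) to lift the degeneracy.

[CrBr2(OH)4]^4-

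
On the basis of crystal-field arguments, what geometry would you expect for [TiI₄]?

Ligand charges: each iodide is −1. With an overall charge of 0 the titanium centre must be in the +4 oxidation state.
Titanium is a group-4 element; Ti(IV) is therefore d⁰.
Coordination number: 4.
A d⁰ ion has no crystal-field stabilisation preference between square planar and tetrahedral, so four ligands adopt the sterically favoured tetrahedral geometry.

tetrahedral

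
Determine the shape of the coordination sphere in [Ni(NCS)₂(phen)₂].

Summing ligand charges against the 0 overall charge gives an oxidation state of +2 for nickel.
Ni sits in group 10, so the d-electron count is 10 − 2 = 8.
Counting donor atoms: 2×isothiocyanate (monodentate) → 2 donors; 2×1,10-phenanthroline (bidentate) → 4 donors. Coordination number = 6.
Six donors around a single metal centre give an octahedral coordination sphere.

octahedral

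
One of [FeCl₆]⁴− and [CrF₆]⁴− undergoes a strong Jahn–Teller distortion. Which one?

[FeCl₆]⁴−: Each chloride is −1; balancing the −4 overall charge requires Fe(II). Iron is a group-8 element; Fe(II) is therefore d⁶. Chloride is a weak-field ligand for a first-row metal, so the complex is high-spin. The d⁶ configuration leaves the e_g set evenly filled (or empty) — no strong Jahn–Teller driving force.
[CrF₆]⁴−: Ligand charges: each fluoride is −1. With an overall charge of −4 the chromium centre must be in the +2 oxidation state. Group 6 minus oxidation state 2 gives a d⁴ configuration. Fluoride is a weak-field ligand for a first-row metal, so the complex is high-spin. The t₂g³e_g¹ (high-spin) configuration has an unevenly filled e_g set; the Jahn–Teller theorem predicts a tetragonal distortion (typically axial elongation) to lift the degeneracy.

[CrF₆]⁴−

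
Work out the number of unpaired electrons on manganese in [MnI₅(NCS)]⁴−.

Each iodide is −1; each isothiocyanate is −1; balancing the −4 overall charge requires Mn(II).
Group 7 minus oxidation state 2 gives a d⁵ configuration.
The spin state decides the count: Iodide and isothiocyanate are weak-field ligands for a first-row metal, so the complex is high-spin.
An octahedral high-spin d⁵ ion is t₂g³e_g², giving 5 unpaired electrons.

5 unpaired electrons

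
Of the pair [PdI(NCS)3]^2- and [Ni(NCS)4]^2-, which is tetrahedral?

[Ni(NCS)4]^2-

For [PdI(NCS)3]^2-: Each iodide is −1; each isothiocyanate is −1; balancing the −2 overall charge requires Pd(II). Palladium is a group-10 element; Pd(II) is therefore d⁸. A 4d d⁸ ion has a large crystal-field splitting; square planar leaves the high-energy d_{x²−y²} orbital empty and maximises CFSE. → square planar.
For [Ni(NCS)4]^2-: Ligand charges: each isothiocyanate is −1. With an overall charge of −2 the nickel centre must be in the +2 oxidation state. Ni sits in group 10, so the d-electron count is 10 − 2 = 8. Isothiocyanate is a weak-field ligand. With weak-field ligands the CFSE gain from square planar is small, so a 3d d⁸ ion takes the sterically preferred tetrahedral geometry. → tetrahedral.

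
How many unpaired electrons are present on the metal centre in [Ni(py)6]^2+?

Pyridine is neutral; balancing the +2 overall charge requires Ni(II).
Ni sits in group 10, so the d-electron count is 10 − 2 = 8.
In an octahedral field the d⁸ configuration is t₂g⁶e_g² (only one arrangement possible), giving 2 unpaired electrons.

2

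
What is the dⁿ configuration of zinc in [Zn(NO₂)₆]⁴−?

d¹⁰

Summing ligand charges against the −4 overall charge gives an oxidation state of +2 for zinc.
Zinc is a group-12 element; Zn(II) is therefore d¹⁰.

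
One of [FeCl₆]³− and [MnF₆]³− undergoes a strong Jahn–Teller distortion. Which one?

[MnF₆]³−

[FeCl₆]³−: Ligand charges: each chloride is −1. With an overall charge of −3 the iron centre must be in the +3 oxidation state. Fe sits in group 8, so the d-electron count is 8 − 3 = 5. Chloride is a weak-field ligand for a first-row metal, so the complex is high-spin. The d⁵ configuration leaves the e_g set evenly filled (or empty) — no strong Jahn–Teller driving force.
[MnF₆]³−: Each fluoride is −1; balancing the −3 overall charge requires Mn(III). Mn sits in group 7, so the d-electron count is 7 − 3 = 4. Fluoride is a weak-field ligand for a first-row metal, so the complex is high-spin. The t₂g³e_g¹ (high-spin) configuration has an unevenly filled e_g set; the Jahn–Teller theorem predicts a tetragonal distortion (typically axial elongation) to lift the degeneracy.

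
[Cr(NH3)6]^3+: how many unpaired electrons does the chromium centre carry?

3 unpaired electrons

Ligand charges: ammonia is neutral. With an overall charge of +3 the chromium centre must be in the +3 oxidation state.
Group 6 minus oxidation state 3 gives a d³ configuration.
In an octahedral field the d³ configuration is t₂g³e_g⁰ (only one arrangement possible), giving 3 unpaired electrons.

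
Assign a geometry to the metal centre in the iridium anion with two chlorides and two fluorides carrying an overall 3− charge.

square planar

Ligand charges: each chloride is −1; each fluoride is −1. With an overall charge of −3 the iridium centre must be in the +1 oxidation state.
Group 9 minus oxidation state 1 gives a d⁸ configuration.
With 4 monodentate ligands the coordination number is 4.
A 5d d⁸ ion has a large crystal-field splitting; square planar leaves the high-energy d_{x²−y²} orbital empty and maximises CFSE.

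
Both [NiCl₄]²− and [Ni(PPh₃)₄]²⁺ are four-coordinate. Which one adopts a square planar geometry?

For [NiCl₄]²−: Each chloride is −1; balancing the −2 overall charge requires Ni(II). Ni sits in group 10, so the d-electron count is 10 − 2 = 8. Chloride is a weak-field ligand. With weak-field ligands the CFSE gain from square planar is small, so a 3d d⁸ ion takes the sterically preferred tetrahedral geometry. → tetrahedral.
For [Ni(PPh₃)₄]²⁺: Triphenylphosphine is neutral; balancing the +2 overall charge requires Ni(II). Nickel is a group-10 element; Ni(II) is therefore d⁸. Triphenylphosphine is a strong-field ligand (high in the spectrochemical series). A 3d d⁸ ion with strong-field ligands gains enough CFSE to favour square planar over tetrahedral. → square planar.

[Ni(PPh₃)₄]²⁺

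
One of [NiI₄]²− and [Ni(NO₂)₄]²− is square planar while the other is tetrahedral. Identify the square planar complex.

[Ni(NO₂)₄]²−

For [NiI₄]²−: Each iodide is −1; balancing the −2 overall charge requires Ni(II). Ni sits in group 10, so the d-electron count is 10 − 2 = 8. Iodide is a weak-field ligand. With weak-field ligands the CFSE gain from square planar is small, so a 3d d⁸ ion takes the sterically preferred tetrahedral geometry. → tetrahedral.
For [Ni(NO₂)₄]²−: Ligand charges: each nitro (N-bound nitrite) is −1. With an overall charge of −2 the nickel centre must be in the +2 oxidation state. Group 10 minus oxidation state 2 gives a d⁸ configuration. Nitro (N-bound nitrite) is a strong-field ligand (high in the spectrochemical series). A 3d d⁸ ion with strong-field ligands gains enough CFSE to favour square planar over tetrahedral. → square planar.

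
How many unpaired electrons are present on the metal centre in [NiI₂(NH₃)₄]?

2

Ligand charges: each iodide is −1; ammonia is neutral. With an overall charge of 0 the nickel centre must be in the +2 oxidation state.
Ni sits in group 10, so the d-electron count is 10 − 2 = 8.
In an octahedral field the d⁸ configuration is t₂g⁶e_g² (only one arrangement possible), giving 2 unpaired electrons.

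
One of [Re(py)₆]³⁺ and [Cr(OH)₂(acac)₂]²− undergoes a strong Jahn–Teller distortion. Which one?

[Cr(OH)₂(acac)₂]²−

[Re(py)₆]³⁺: Summing ligand charges against the +3 overall charge gives an oxidation state of +3 for rhenium. Re sits in group 7, so the d-electron count is 7 − 3 = 4. A 5d ion has a large Δₒ and is invariably low-spin. The d⁴ configuration leaves the e_g set evenly filled (or empty) — no strong Jahn–Teller driving force.
[Cr(OH)₂(acac)₂]²−: Each hydroxide is −1; each acetylacetonate is −1; balancing the −2 overall charge requires Cr(II). Chromium is a group-6 element; Cr(II) is therefore d⁴. Acetylacetonate and hydroxide are weak-field ligands for a first-row metal, so the complex is high-spin. The t₂g³e_g¹ (high-spin) configuration has an unevenly filled e_g set; the Jahn–Teller theorem predicts a tetragonal distortion (typically axial elongation) to lift the degeneracy.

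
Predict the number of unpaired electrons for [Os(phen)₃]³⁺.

1,10-phenanthroline is neutral; balancing the +3 overall charge requires Os(III).
Os sits in group 8, so the d-electron count is 8 − 3 = 5.
Counting donor atoms: 3×1,10-phenanthroline (bidentate) → 6 donors. Coordination number = 6.
The spin state decides the count: a 5d ion has a large Δₒ and is invariably low-spin.
An octahedral low-spin d⁵ ion is t₂g⁵e_g⁰, giving 1 unpaired electron.

1 unpaired electron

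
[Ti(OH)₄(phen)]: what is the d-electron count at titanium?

d⁰

Summing ligand charges against the 0 overall charge gives an oxidation state of +4 for titanium.
Group 4 minus oxidation state 4 gives a d⁰ configuration.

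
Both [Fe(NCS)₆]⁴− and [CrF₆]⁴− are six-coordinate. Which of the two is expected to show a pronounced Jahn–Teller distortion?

[CrF₆]⁴−

[Fe(NCS)₆]⁴−: Each isothiocyanate is −1; balancing the −4 overall charge requires Fe(II). Fe sits in group 8, so the d-electron count is 8 − 2 = 6. Isothiocyanate is a weak-field ligand for a first-row metal, so the complex is high-spin. The d⁶ configuration leaves the e_g set evenly filled (or empty) — no strong Jahn–Teller driving force.
[CrF₆]⁴−: Ligand charges: each fluoride is −1. With an overall charge of −4 the chromium centre must be in the +2 oxidation state. Group 6 minus oxidation state 2 gives a d⁴ configuration. Fluoride is a weak-field ligand for a first-row metal, so the complex is high-spin. The t₂g³e_g¹ (high-spin) configuration has an unevenly filled e_g set; the Jahn–Teller theorem predicts a tetragonal distortion (typically axial elongation) to lift the degeneracy.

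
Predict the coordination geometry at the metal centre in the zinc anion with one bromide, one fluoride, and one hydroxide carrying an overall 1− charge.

Each bromide is −1; each fluoride is −1; each hydroxide is −1; balancing the −1 overall charge requires Zn(II).
Group 12 minus oxidation state 2 gives a d¹⁰ configuration.
Coordination number: 3.
Three ligands around a d¹⁰ centre minimise repulsion in a trigonal-planar arrangement.

trigonal planar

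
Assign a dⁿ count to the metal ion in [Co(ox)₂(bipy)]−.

Each oxalate is −2; 2,2′-bipyridine is neutral; balancing the −1 overall charge requires Co(III).
Group 9 minus oxidation state 3 gives a d⁶ configuration.

d⁶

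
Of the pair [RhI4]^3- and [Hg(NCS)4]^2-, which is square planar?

For [RhI4]^3-: Ligand charges: each iodide is −1. With an overall charge of −3 the rhodium centre must be in the +1 oxidation state. Rhodium is a group-9 element; Rh(I) is therefore d⁸. A 4d d⁸ ion has a large crystal-field splitting; square planar leaves the high-energy d_{x²−y²} orbital empty and maximises CFSE. → square planar.
For [Hg(NCS)4]^2-: Each isothiocyanate is −1; balancing the −2 overall charge requires Hg(II). Mercury is a group-12 element; Hg(II) is therefore d¹⁰. A d¹⁰ ion has no crystal-field stabilisation preference between square planar and tetrahedral, so four ligands adopt the sterically favoured tetrahedral geometry. → tetrahedral.

[RhI4]^3-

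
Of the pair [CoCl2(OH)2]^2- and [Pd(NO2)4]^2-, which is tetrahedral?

For [CoCl2(OH)2]^2-: Summing ligand charges against the −2 overall charge gives an oxidation state of +2 for cobalt. Group 9 minus oxidation state 2 gives a d⁷ configuration. For a high-spin 3d d⁷ ion with weak-field ligands the small Δₜ gives little square-planar CFSE advantage, so four ligands adopt the sterically favoured tetrahedral geometry. → tetrahedral.
For [Pd(NO2)4]^2-: Summing ligand charges against the −2 overall charge gives an oxidation state of +2 for palladium. Pd sits in group 10, so the d-electron count is 10 − 2 = 8. A 4d d⁸ ion has a large crystal-field splitting; square planar leaves the high-energy d_{x²−y²} orbital empty and maximises CFSE. → square planar.

[CoCl2(OH)2]^2-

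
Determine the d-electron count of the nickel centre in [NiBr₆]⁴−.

d⁸

Each bromide is −1; balancing the −4 overall charge requires Ni(II).
Ni sits in group 10, so the d-electron count is 10 − 2 = 8.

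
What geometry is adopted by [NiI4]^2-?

tetrahedral

Summing ligand charges against the −2 overall charge gives an oxidation state of +2 for nickel.
Group 10 minus oxidation state 2 gives a d⁸ configuration.
With 4 monodentate ligands the coordination number is 4.
Iodide is a weak-field ligand.
With weak-field ligands the CFSE gain from square planar is small, so a 3d d⁸ ion takes the sterically preferred tetrahedral geometry.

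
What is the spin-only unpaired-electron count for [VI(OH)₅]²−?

1 unpaired electron

Summing ligand charges against the −2 overall charge gives an oxidation state of +4 for vanadium.
Vanadium is a group-5 element; V(IV) is therefore d¹.
In an octahedral field the d¹ configuration is t₂g¹e_g⁰ (only one arrangement possible), giving 1 unpaired electron.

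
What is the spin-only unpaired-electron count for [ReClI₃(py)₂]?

Summing ligand charges against the 0 overall charge gives an oxidation state of +4 for rhenium.
Rhenium is a group-7 element; Re(IV) is therefore d³.
In an octahedral field the d³ configuration is t₂g³e_g⁰ (only one arrangement possible), giving 3 unpaired electrons.

3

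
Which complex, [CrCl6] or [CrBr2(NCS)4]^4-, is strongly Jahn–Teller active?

[CrCl6]: Each chloride is −1; balancing the 0 overall charge requires Cr(VI). Chromium is a group-6 element; Cr(VI) is therefore d⁰. The d⁰ configuration leaves the e_g set evenly filled (or empty) — no strong Jahn–Teller driving force.
[CrBr2(NCS)4]^4-: Each bromide is −1; each isothiocyanate is −1; balancing the −4 overall charge requires Cr(II). Group 6 minus oxidation state 2 gives a d⁴ configuration. Bromide and isothiocyanate are weak-field ligands for a first-row metal, so the complex is high-spin. The t₂g³e_g¹ (high-spin) configuration has an unevenly filled e_g set; the Jahn–Teller theorem predicts a tetragonal distortion (typically axial elongation) to lift the degeneracy.

[CrBr2(NCS)4]^4-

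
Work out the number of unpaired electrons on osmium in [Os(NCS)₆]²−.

Each isothiocyanate is −1; balancing the −2 overall charge requires Os(IV).
Osmium is a group-8 element; Os(IV) is therefore d⁴.
The spin state decides the count: a 5d ion has a large Δₒ and is invariably low-spin.
An octahedral low-spin d⁴ ion is t₂g⁴e_g⁰, giving 2 unpaired electrons.

2 unpaired electrons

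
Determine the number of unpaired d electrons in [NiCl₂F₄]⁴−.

2 unpaired electrons

Summing ligand charges against the −4 overall charge gives an oxidation state of +2 for nickel.
Group 10 minus oxidation state 2 gives a d⁸ configuration.
In an octahedral field the d⁸ configuration is t₂g⁶e_g² (only one arrangement possible), giving 2 unpaired electrons.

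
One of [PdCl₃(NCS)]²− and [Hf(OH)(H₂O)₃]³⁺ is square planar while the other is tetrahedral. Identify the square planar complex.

[PdCl₃(NCS)]²−

For [PdCl₃(NCS)]²−: Each chloride is −1; each isothiocyanate is −1; balancing the −2 overall charge requires Pd(II). Pd sits in group 10, so the d-electron count is 10 − 2 = 8. A 4d d⁸ ion has a large crystal-field splitting; square planar leaves the high-energy d_{x²−y²} orbital empty and maximises CFSE. → square planar.
For [Hf(OH)(H₂O)₃]³⁺: Each hydroxide is −1; water is neutral; balancing the +3 overall charge requires Hf(IV). Hafnium is a group-4 element; Hf(IV) is therefore d⁰. A d⁰ ion has no crystal-field stabilisation preference between square planar and tetrahedral, so four ligands adopt the sterically favoured tetrahedral geometry. → tetrahedral.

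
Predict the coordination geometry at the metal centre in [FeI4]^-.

Each iodide is −1; balancing the −1 overall charge requires Fe(III).
Fe sits in group 8, so the d-electron count is 8 − 3 = 5.
With 4 monodentate ligands the coordination number is 4.
Iodide is a weak-field ligand.
A high-spin d⁵ ion has zero CFSE in either geometry, so four ligands adopt the sterically favoured tetrahedral geometry.

tetrahedral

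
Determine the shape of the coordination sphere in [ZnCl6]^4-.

octahedral

Ligand charges: each chloride is −1. With an overall charge of −4 the zinc centre must be in the +2 oxidation state.
Zn sits in group 12, so the d-electron count is 12 − 2 = 10.
Coordination number: 6.
Six donors around a single metal centre give an octahedral coordination sphere.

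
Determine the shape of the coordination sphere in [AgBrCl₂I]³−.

Each bromide is −1; each chloride is −1; each iodide is −1; balancing the −3 overall charge requires Ag(I).
Silver is a group-11 element; Ag(I) is therefore d¹⁰.
Coordination number: 4.
A d¹⁰ ion has no crystal-field stabilisation preference between square planar and tetrahedral, so four ligands adopt the sterically favoured tetrahedral geometry.

tetrahedral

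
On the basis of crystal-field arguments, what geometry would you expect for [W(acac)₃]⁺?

Each acetylacetonate is −1; balancing the +1 overall charge requires W(IV).
Group 6 minus oxidation state 4 gives a d² configuration.
Counting donor atoms: 3×acetylacetonate (bidentate) → 6 donors. Coordination number = 6.
Six donors around a single metal centre give an octahedral coordination sphere.

octahedral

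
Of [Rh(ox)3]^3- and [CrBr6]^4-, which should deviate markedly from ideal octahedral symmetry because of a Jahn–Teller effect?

[CrBr6]^4-

[Rh(ox)3]^3-: Summing ligand charges against the −3 overall charge gives an oxidation state of +3 for rhodium. Rhodium is a group-9 element; Rh(III) is therefore d⁶. A 4d ion has a large Δₒ and is invariably low-spin. The d⁶ configuration leaves the e_g set evenly filled (or empty) — no strong Jahn–Teller driving force.
[CrBr6]^4-: Ligand charges: each bromide is −1. With an overall charge of −4 the chromium centre must be in the +2 oxidation state. Group 6 minus oxidation state 2 gives a d⁴ configuration. Bromide is a weak-field ligand for a first-row metal, so the complex is high-spin. The t₂g³e_g¹ (high-spin) configuration has an unevenly filled e_g set; the Jahn–Teller theorem predicts a tetragonal distortion (typically axial elongation) to lift the degeneracy.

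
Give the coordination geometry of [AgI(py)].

Each iodide is −1; pyridine is neutral; balancing the 0 overall charge requires Ag(I).
Group 11 minus oxidation state 1 gives a d¹⁰ configuration.
Coordination number: 2.
A d¹⁰ ion with only two ligands adopts a linear arrangement (sp hybridisation; no CFSE preference).

linear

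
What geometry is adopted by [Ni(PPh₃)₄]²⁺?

square planar

Triphenylphosphine is neutral; balancing the +2 overall charge requires Ni(II).
Ni sits in group 10, so the d-electron count is 10 − 2 = 8.
Coordination number: 4.
Triphenylphosphine is a strong-field ligand (high in the spectrochemical series).
A 3d d⁸ ion with strong-field ligands gains enough CFSE to favour square planar over tetrahedral.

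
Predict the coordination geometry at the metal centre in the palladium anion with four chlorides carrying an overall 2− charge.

square planar

Summing ligand charges against the −2 overall charge gives an oxidation state of +2 for palladium.
Pd sits in group 10, so the d-electron count is 10 − 2 = 8.
With 4 monodentate ligands the coordination number is 4.
A 4d d⁸ ion has a large crystal-field splitting; square planar leaves the high-energy d_{x²−y²} orbital empty and maximises CFSE.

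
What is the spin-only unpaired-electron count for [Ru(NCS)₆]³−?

1 unpaired electron

Ligand charges: each isothiocyanate is −1. With an overall charge of −3 the ruthenium centre must be in the +3 oxidation state.
Ru sits in group 8, so the d-electron count is 8 − 3 = 5.
The spin state decides the count: a 4d ion has a large Δₒ and is invariably low-spin.
An octahedral low-spin d⁵ ion is t₂g⁵e_g⁰, giving 1 unpaired electron.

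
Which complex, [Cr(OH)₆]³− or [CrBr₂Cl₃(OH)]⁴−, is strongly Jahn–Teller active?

[Cr(OH)₆]³−: Ligand charges: each hydroxide is −1. With an overall charge of −3 the chromium centre must be in the +3 oxidation state. Chromium is a group-6 element; Cr(III) is therefore d³. The d³ configuration leaves the e_g set evenly filled (or empty) — no strong Jahn–Teller driving force.
[CrBr₂Cl₃(OH)]⁴−: Summing ligand charges against the −4 overall charge gives an oxidation state of +2 for chromium. Group 6 minus oxidation state 2 gives a d⁴ configuration. Bromide, chloride, and hydroxide are weak-field ligands for a first-row metal, so the complex is high-spin. The t₂g³e_g¹ (high-spin) configuration has an unevenly filled e_g set; the Jahn–Teller theorem predicts a tetragonal distortion (typically axial elongation) to lift the degeneracy.

[CrBr₂Cl₃(OH)]⁴−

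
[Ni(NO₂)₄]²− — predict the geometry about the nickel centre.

square planar

Each nitro (N-bound nitrite) is −1; balancing the −2 overall charge requires Ni(II).
Nickel is a group-10 element; Ni(II) is therefore d⁸.
Coordination number: 4.
Nitro (N-bound nitrite) is a strong-field ligand (high in the spectrochemical series).
A 3d d⁸ ion with strong-field ligands gains enough CFSE to favour square planar over tetrahedral.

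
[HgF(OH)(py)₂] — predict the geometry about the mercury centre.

tetrahedral

Each fluoride is −1; each hydroxide is −1; pyridine is neutral; balancing the 0 overall charge requires Hg(II).
Hg sits in group 12, so the d-electron count is 12 − 2 = 10.
With 4 monodentate ligands the coordination number is 4.
A d¹⁰ ion has no crystal-field stabilisation preference between square planar and tetrahedral, so four ligands adopt the sterically favoured tetrahedral geometry.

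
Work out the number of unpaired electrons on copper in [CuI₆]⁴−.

Each iodide is −1; balancing the −4 overall charge requires Cu(II).
Cu sits in group 11, so the d-electron count is 11 − 2 = 9.
In an octahedral field the d⁹ configuration is t₂g⁶e_g³ (only one arrangement possible), giving 1 unpaired electron.

1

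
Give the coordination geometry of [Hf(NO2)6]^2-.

octahedral

Summing ligand charges against the −2 overall charge gives an oxidation state of +4 for hafnium.
Group 4 minus oxidation state 4 gives a d⁰ configuration.
With 6 monodentate ligands the coordination number is 6.
Six donors around a single metal centre give an octahedral coordination sphere.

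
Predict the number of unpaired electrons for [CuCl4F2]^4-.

Ligand charges: each chloride is −1; each fluoride is −1. With an overall charge of −4 the copper centre must be in the +2 oxidation state.
Cu sits in group 11, so the d-electron count is 11 − 2 = 9.
In an octahedral field the d⁹ configuration is t₂g⁶e_g³ (only one arrangement possible), giving 1 unpaired electron.

1 unpaired electron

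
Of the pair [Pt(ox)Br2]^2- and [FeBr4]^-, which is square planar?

[Pt(ox)Br2]^2-

For [Pt(ox)Br2]^2-: Summing ligand charges against the −2 overall charge gives an oxidation state of +2 for platinum. Pt sits in group 10, so the d-electron count is 10 − 2 = 8. A 5d d⁸ ion has a large crystal-field splitting; square planar leaves the high-energy d_{x²−y²} orbital empty and maximises CFSE. → square planar.
For [FeBr4]^-: Ligand charges: each bromide is −1. With an overall charge of −1 the iron centre must be in the +3 oxidation state. Fe sits in group 8, so the d-electron count is 8 − 3 = 5. A high-spin d⁵ ion has zero CFSE in either geometry, so four ligands adopt the sterically favoured tetrahedral geometry. → tetrahedral.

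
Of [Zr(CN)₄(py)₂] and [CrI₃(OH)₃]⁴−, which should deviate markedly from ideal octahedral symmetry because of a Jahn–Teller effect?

[Zr(CN)₄(py)₂]: Each cyanide is −1; pyridine is neutral; balancing the 0 overall charge requires Zr(IV). Group 4 minus oxidation state 4 gives a d⁰ configuration. The d⁰ configuration leaves the e_g set evenly filled (or empty) — no strong Jahn–Teller driving force.
[CrI₃(OH)₃]⁴−: Summing ligand charges against the −4 overall charge gives an oxidation state of +2 for chromium. Group 6 minus oxidation state 2 gives a d⁴ configuration. Hydroxide and iodide are weak-field ligands for a first-row metal, so the complex is high-spin. The t₂g³e_g¹ (high-spin) configuration has an unevenly filled e_g set; the Jahn–Teller theorem predicts a tetragonal distortion (typically axial elongation) to lift the degeneracy.

[CrI₃(OH)₃]⁴−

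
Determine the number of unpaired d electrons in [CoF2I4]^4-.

Each fluoride is −1; each iodide is −1; balancing the −4 overall charge requires Co(II).
Cobalt is a group-9 element; Co(II) is therefore d⁷.
The spin state decides the count: Fluoride and iodide are weak-field ligands for a first-row metal, so the complex is high-spin.
An octahedral high-spin d⁷ ion is t₂g⁵e_g², giving 3 unpaired electrons.

3 unpaired electrons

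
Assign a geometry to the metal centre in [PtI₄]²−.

Ligand charges: each iodide is −1. With an overall charge of −2 the platinum centre must be in the +2 oxidation state.
Platinum is a group-10 element; Pt(II) is therefore d⁸.
With 4 monodentate ligands the coordination number is 4.
A 5d d⁸ ion has a large crystal-field splitting; square planar leaves the high-energy d_{x²−y²} orbital empty and maximises CFSE.

square planar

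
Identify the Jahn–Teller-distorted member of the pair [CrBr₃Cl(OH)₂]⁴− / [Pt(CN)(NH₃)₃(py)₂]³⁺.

[CrBr₃Cl(OH)₂]⁴−

[CrBr₃Cl(OH)₂]⁴−: Each bromide is −1; each chloride is −1; each hydroxide is −1; balancing the −4 overall charge requires Cr(II). Group 6 minus oxidation state 2 gives a d⁴ configuration. Bromide, chloride, and hydroxide are weak-field ligands for a first-row metal, so the complex is high-spin. The t₂g³e_g¹ (high-spin) configuration has an unevenly filled e_g set; the Jahn–Teller theorem predicts a tetragonal distortion (typically axial elongation) to lift the degeneracy.
[Pt(CN)(NH₃)₃(py)₂]³⁺: Ligand charges: each cyanide is −1; ammonia is neutral; pyridine is neutral. With an overall charge of +3 the platinum centre must be in the +4 oxidation state. Pt sits in group 10, so the d-electron count is 10 − 4 = 6. A 5d ion has a large Δₒ and is invariably low-spin. The d⁶ configuration leaves the e_g set evenly filled (or empty) — no strong Jahn–Teller driving force.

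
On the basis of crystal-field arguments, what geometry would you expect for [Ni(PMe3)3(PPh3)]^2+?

square planar

Ligand charges: trimethylphosphine is neutral; triphenylphosphine is neutral. With an overall charge of +2 the nickel centre must be in the +2 oxidation state.
Group 10 minus oxidation state 2 gives a d⁸ configuration.
Coordination number: 4.
Trimethylphosphine and triphenylphosphine are strong-field ligands (high in the spectrochemical series).
A 3d d⁸ ion with strong-field ligands gains enough CFSE to favour square planar over tetrahedral.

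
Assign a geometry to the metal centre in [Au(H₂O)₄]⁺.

Summing ligand charges against the +1 overall charge gives an oxidation state of +1 for gold.
Group 11 minus oxidation state 1 gives a d¹⁰ configuration.
With 4 monodentate ligands the coordination number is 4.
A d¹⁰ ion has no crystal-field stabilisation preference between square planar and tetrahedral, so four ligands adopt the sterically favoured tetrahedral geometry.

tetrahedral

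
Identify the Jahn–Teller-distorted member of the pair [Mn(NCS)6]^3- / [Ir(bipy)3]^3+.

[Mn(NCS)6]^3-: Summing ligand charges against the −3 overall charge gives an oxidation state of +3 for manganese. Group 7 minus oxidation state 3 gives a d⁴ configuration. Isothiocyanate is a weak-field ligand for a first-row metal, so the complex is high-spin. The t₂g³e_g¹ (high-spin) configuration has an unevenly filled e_g set; the Jahn–Teller theorem predicts a tetragonal distortion (typically axial elongation) to lift the degeneracy.
[Ir(bipy)3]^3+: Ligand charges: 2,2′-bipyridine is neutral. With an overall charge of +3 the iridium centre must be in the +3 oxidation state. Ir sits in group 9, so the d-electron count is 9 − 3 = 6. A 5d ion has a large Δₒ and is invariably low-spin. The d⁶ configuration leaves the e_g set evenly filled (or empty) — no strong Jahn–Teller driving force.

[Mn(NCS)6]^3-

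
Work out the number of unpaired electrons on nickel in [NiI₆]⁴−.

Ligand charges: each iodide is −1. With an overall charge of −4 the nickel centre must be in the +2 oxidation state.
Nickel is a group-10 element; Ni(II) is therefore d⁸.
In an octahedral field the d⁸ configuration is t₂g⁶e_g² (only one arrangement possible), giving 2 unpaired electrons.

2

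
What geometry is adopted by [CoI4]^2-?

tetrahedral

Each iodide is −1; balancing the −2 overall charge requires Co(II).
Cobalt is a group-9 element; Co(II) is therefore d⁷.
With 4 monodentate ligands the coordination number is 4.
Iodide is a weak-field ligand.
For a high-spin 3d d⁷ ion with weak-field ligands the small Δₜ gives little square-planar CFSE advantage, so four ligands adopt the sterically favoured tetrahedral geometry.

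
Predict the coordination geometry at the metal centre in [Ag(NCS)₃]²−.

trigonal planar

Ligand charges: each isothiocyanate is −1. With an overall charge of −2 the silver centre must be in the +1 oxidation state.
Group 11 minus oxidation state 1 gives a d¹⁰ configuration.
Coordination number: 3.
Three ligands around a d¹⁰ centre minimise repulsion in a trigonal-planar arrangement.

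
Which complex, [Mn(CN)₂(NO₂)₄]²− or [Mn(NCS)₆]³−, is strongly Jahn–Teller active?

[Mn(CN)₂(NO₂)₄]²−: Ligand charges: each cyanide is −1; each nitro (N-bound nitrite) is −1. With an overall charge of −2 the manganese centre must be in the +4 oxidation state. Mn sits in group 7, so the d-electron count is 7 − 4 = 3. The d³ configuration leaves the e_g set evenly filled (or empty) — no strong Jahn–Teller driving force.
[Mn(NCS)₆]³−: Summing ligand charges against the −3 overall charge gives an oxidation state of +3 for manganese. Group 7 minus oxidation state 3 gives a d⁴ configuration. Isothiocyanate is a weak-field ligand for a first-row metal, so the complex is high-spin. The t₂g³e_g¹ (high-spin) configuration has an unevenly filled e_g set; the Jahn–Teller theorem predicts a tetragonal distortion (typically axial elongation) to lift the degeneracy.

[Mn(NCS)₆]³−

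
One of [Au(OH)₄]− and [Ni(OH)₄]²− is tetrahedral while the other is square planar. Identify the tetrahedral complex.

[Ni(OH)₄]²−

For [Au(OH)₄]−: Ligand charges: each hydroxide is −1. With an overall charge of −1 the gold centre must be in the +3 oxidation state. Au sits in group 11, so the d-electron count is 11 − 3 = 8. A 5d d⁸ ion has a large crystal-field splitting; square planar leaves the high-energy d_{x²−y²} orbital empty and maximises CFSE. → square planar.
For [Ni(OH)₄]²−: Ligand charges: each hydroxide is −1. With an overall charge of −2 the nickel centre must be in the +2 oxidation state. Ni sits in group 10, so the d-electron count is 10 − 2 = 8. Hydroxide is a weak-field ligand. With weak-field ligands the CFSE gain from square planar is small, so a 3d d⁸ ion takes the sterically preferred tetrahedral geometry. → tetrahedral.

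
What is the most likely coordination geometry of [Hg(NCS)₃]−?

Ligand charges: each isothiocyanate is −1. With an overall charge of −1 the mercury centre must be in the +2 oxidation state.
Group 12 minus oxidation state 2 gives a d¹⁰ configuration.
Coordination number: 3.
Three ligands around a d¹⁰ centre minimise repulsion in a trigonal-planar arrangement.

trigonal planar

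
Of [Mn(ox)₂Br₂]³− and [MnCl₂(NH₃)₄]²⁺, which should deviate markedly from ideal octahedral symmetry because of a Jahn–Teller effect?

[Mn(ox)₂Br₂]³−

[Mn(ox)₂Br₂]³−: Ligand charges: each oxalate is −2; each bromide is −1. With an overall charge of −3 the manganese centre must be in the +3 oxidation state. Group 7 minus oxidation state 3 gives a d⁴ configuration. Bromide and oxalate are weak-field ligands for a first-row metal, so the complex is high-spin. The t₂g³e_g¹ (high-spin) configuration has an unevenly filled e_g set; the Jahn–Teller theorem predicts a tetragonal distortion (typically axial elongation) to lift the degeneracy.
[MnCl₂(NH₃)₄]²⁺: Ligand charges: each chloride is −1; ammonia is neutral. With an overall charge of +2 the manganese centre must be in the +4 oxidation state. Group 7 minus oxidation state 4 gives a d³ configuration. The d³ configuration leaves the e_g set evenly filled (or empty) — no strong Jahn–Teller driving force.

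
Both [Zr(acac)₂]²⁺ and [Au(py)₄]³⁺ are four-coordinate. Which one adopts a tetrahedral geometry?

[Zr(acac)₂]²⁺

For [Zr(acac)₂]²⁺: Summing ligand charges against the +2 overall charge gives an oxidation state of +4 for zirconium. Zirconium is a group-4 element; Zr(IV) is therefore d⁰. A d⁰ ion has no crystal-field stabilisation preference between square planar and tetrahedral, so four ligands adopt the sterically favoured tetrahedral geometry. → tetrahedral.
For [Au(py)₄]³⁺: Pyridine is neutral; balancing the +3 overall charge requires Au(III). Group 11 minus oxidation state 3 gives a d⁸ configuration. A 5d d⁸ ion has a large crystal-field splitting; square planar leaves the high-energy d_{x²−y²} orbital empty and maximises CFSE. → square planar.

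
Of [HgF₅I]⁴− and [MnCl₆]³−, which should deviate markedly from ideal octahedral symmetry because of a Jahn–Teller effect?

[HgF₅I]⁴−: Ligand charges: each fluoride is −1; each iodide is −1. With an overall charge of −4 the mercury centre must be in the +2 oxidation state. Mercury is a group-12 element; Hg(II) is therefore d¹⁰. The d¹⁰ configuration leaves the e_g set evenly filled (or empty) — no strong Jahn–Teller driving force.
[MnCl₆]³−: Each chloride is −1; balancing the −3 overall charge requires Mn(III). Mn sits in group 7, so the d-electron count is 7 − 3 = 4. Chloride is a weak-field ligand for a first-row metal, so the complex is high-spin. The t₂g³e_g¹ (high-spin) configuration has an unevenly filled e_g set; the Jahn–Teller theorem predicts a tetragonal distortion (typically axial elongation) to lift the degeneracy.

[MnCl₆]³−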